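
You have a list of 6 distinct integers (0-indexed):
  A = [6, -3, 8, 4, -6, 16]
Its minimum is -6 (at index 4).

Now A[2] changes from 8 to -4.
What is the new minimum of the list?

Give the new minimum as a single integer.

Old min = -6 (at index 4)
Change: A[2] 8 -> -4
Changed element was NOT the old min.
  New min = min(old_min, new_val) = min(-6, -4) = -6

Answer: -6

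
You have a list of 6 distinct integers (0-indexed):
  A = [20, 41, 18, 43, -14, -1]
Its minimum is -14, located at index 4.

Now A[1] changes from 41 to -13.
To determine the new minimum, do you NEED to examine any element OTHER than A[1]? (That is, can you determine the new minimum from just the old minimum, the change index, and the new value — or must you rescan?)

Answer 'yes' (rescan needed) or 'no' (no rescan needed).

Old min = -14 at index 4
Change at index 1: 41 -> -13
Index 1 was NOT the min. New min = min(-14, -13). No rescan of other elements needed.
Needs rescan: no

Answer: no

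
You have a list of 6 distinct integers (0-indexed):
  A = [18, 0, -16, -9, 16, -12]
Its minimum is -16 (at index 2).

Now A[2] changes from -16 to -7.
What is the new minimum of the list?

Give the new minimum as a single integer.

Answer: -12

Derivation:
Old min = -16 (at index 2)
Change: A[2] -16 -> -7
Changed element WAS the min. Need to check: is -7 still <= all others?
  Min of remaining elements: -12
  New min = min(-7, -12) = -12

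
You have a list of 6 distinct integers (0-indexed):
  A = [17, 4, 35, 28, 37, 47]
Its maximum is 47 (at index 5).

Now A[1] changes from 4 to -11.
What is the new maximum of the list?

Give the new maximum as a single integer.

Answer: 47

Derivation:
Old max = 47 (at index 5)
Change: A[1] 4 -> -11
Changed element was NOT the old max.
  New max = max(old_max, new_val) = max(47, -11) = 47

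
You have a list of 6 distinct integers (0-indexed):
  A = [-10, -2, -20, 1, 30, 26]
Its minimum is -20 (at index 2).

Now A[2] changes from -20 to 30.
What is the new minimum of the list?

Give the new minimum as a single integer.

Old min = -20 (at index 2)
Change: A[2] -20 -> 30
Changed element WAS the min. Need to check: is 30 still <= all others?
  Min of remaining elements: -10
  New min = min(30, -10) = -10

Answer: -10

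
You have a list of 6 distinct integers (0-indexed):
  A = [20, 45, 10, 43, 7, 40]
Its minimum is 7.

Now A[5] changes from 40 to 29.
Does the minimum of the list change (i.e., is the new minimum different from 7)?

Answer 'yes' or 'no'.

Answer: no

Derivation:
Old min = 7
Change: A[5] 40 -> 29
Changed element was NOT the min; min changes only if 29 < 7.
New min = 7; changed? no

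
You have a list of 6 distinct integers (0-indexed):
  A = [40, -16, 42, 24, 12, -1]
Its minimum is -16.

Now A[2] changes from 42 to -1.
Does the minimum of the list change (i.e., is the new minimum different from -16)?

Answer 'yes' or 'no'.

Old min = -16
Change: A[2] 42 -> -1
Changed element was NOT the min; min changes only if -1 < -16.
New min = -16; changed? no

Answer: no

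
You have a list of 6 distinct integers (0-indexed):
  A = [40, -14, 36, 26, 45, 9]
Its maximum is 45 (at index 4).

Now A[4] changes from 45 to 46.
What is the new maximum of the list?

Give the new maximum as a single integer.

Answer: 46

Derivation:
Old max = 45 (at index 4)
Change: A[4] 45 -> 46
Changed element WAS the max -> may need rescan.
  Max of remaining elements: 40
  New max = max(46, 40) = 46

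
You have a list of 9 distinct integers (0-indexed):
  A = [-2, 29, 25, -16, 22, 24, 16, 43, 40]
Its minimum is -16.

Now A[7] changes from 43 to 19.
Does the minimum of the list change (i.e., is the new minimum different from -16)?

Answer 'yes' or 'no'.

Answer: no

Derivation:
Old min = -16
Change: A[7] 43 -> 19
Changed element was NOT the min; min changes only if 19 < -16.
New min = -16; changed? no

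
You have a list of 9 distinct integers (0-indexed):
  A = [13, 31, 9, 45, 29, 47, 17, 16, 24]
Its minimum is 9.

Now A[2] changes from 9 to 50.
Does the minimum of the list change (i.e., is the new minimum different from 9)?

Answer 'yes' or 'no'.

Answer: yes

Derivation:
Old min = 9
Change: A[2] 9 -> 50
Changed element was the min; new min must be rechecked.
New min = 13; changed? yes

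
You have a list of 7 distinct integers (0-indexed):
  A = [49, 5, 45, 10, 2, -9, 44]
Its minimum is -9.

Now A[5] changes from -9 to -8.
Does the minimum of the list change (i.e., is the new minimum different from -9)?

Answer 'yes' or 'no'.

Old min = -9
Change: A[5] -9 -> -8
Changed element was the min; new min must be rechecked.
New min = -8; changed? yes

Answer: yes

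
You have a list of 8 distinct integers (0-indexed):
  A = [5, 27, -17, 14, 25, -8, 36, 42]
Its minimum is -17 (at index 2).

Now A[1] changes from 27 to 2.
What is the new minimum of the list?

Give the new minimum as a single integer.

Old min = -17 (at index 2)
Change: A[1] 27 -> 2
Changed element was NOT the old min.
  New min = min(old_min, new_val) = min(-17, 2) = -17

Answer: -17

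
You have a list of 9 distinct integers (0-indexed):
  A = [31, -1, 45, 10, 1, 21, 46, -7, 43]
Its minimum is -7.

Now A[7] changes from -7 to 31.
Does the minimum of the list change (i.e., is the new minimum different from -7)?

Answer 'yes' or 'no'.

Old min = -7
Change: A[7] -7 -> 31
Changed element was the min; new min must be rechecked.
New min = -1; changed? yes

Answer: yes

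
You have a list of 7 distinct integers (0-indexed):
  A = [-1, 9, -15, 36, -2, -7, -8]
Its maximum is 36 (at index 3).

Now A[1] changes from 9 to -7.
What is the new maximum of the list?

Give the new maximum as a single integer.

Old max = 36 (at index 3)
Change: A[1] 9 -> -7
Changed element was NOT the old max.
  New max = max(old_max, new_val) = max(36, -7) = 36

Answer: 36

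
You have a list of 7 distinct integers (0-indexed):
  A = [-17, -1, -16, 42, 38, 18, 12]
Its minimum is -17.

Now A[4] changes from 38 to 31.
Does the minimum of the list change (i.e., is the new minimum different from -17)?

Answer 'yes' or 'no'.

Old min = -17
Change: A[4] 38 -> 31
Changed element was NOT the min; min changes only if 31 < -17.
New min = -17; changed? no

Answer: no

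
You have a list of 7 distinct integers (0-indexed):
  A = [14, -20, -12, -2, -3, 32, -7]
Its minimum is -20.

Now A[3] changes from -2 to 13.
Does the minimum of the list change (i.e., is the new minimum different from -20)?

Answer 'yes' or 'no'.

Old min = -20
Change: A[3] -2 -> 13
Changed element was NOT the min; min changes only if 13 < -20.
New min = -20; changed? no

Answer: no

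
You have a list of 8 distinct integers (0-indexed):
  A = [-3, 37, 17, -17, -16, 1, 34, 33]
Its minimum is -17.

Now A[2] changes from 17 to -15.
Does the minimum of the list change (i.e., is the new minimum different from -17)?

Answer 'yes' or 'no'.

Old min = -17
Change: A[2] 17 -> -15
Changed element was NOT the min; min changes only if -15 < -17.
New min = -17; changed? no

Answer: no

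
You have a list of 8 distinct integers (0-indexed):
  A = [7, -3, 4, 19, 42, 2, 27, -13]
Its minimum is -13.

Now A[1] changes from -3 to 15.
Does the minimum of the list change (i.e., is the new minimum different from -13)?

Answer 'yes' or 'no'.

Answer: no

Derivation:
Old min = -13
Change: A[1] -3 -> 15
Changed element was NOT the min; min changes only if 15 < -13.
New min = -13; changed? no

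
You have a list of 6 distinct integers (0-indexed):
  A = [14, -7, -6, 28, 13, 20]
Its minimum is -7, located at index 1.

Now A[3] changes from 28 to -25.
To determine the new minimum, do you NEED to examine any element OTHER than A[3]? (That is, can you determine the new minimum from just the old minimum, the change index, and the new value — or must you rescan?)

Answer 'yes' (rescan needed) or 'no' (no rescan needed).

Old min = -7 at index 1
Change at index 3: 28 -> -25
Index 3 was NOT the min. New min = min(-7, -25). No rescan of other elements needed.
Needs rescan: no

Answer: no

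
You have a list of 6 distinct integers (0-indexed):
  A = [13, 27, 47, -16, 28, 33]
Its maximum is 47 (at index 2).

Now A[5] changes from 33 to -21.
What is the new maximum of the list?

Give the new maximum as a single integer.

Answer: 47

Derivation:
Old max = 47 (at index 2)
Change: A[5] 33 -> -21
Changed element was NOT the old max.
  New max = max(old_max, new_val) = max(47, -21) = 47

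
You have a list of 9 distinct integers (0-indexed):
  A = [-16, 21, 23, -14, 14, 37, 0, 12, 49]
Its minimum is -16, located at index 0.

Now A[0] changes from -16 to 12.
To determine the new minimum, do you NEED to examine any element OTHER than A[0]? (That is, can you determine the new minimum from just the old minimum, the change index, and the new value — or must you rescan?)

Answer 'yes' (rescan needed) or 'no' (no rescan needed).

Answer: yes

Derivation:
Old min = -16 at index 0
Change at index 0: -16 -> 12
Index 0 WAS the min and new value 12 > old min -16. Must rescan other elements to find the new min.
Needs rescan: yes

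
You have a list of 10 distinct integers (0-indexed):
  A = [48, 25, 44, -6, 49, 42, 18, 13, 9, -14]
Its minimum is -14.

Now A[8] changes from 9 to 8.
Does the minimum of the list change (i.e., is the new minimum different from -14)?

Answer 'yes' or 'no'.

Old min = -14
Change: A[8] 9 -> 8
Changed element was NOT the min; min changes only if 8 < -14.
New min = -14; changed? no

Answer: no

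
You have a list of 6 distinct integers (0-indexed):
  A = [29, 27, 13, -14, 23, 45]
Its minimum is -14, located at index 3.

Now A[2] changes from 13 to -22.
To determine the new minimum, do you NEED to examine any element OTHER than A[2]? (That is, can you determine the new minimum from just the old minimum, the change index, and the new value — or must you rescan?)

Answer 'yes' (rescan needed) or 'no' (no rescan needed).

Answer: no

Derivation:
Old min = -14 at index 3
Change at index 2: 13 -> -22
Index 2 was NOT the min. New min = min(-14, -22). No rescan of other elements needed.
Needs rescan: no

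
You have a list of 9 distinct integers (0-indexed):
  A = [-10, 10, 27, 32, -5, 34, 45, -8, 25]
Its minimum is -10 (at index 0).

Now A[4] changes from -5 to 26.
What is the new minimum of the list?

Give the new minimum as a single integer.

Old min = -10 (at index 0)
Change: A[4] -5 -> 26
Changed element was NOT the old min.
  New min = min(old_min, new_val) = min(-10, 26) = -10

Answer: -10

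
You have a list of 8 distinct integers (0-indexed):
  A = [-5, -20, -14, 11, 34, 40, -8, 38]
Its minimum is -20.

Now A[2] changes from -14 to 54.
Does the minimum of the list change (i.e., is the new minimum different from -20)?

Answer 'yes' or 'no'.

Answer: no

Derivation:
Old min = -20
Change: A[2] -14 -> 54
Changed element was NOT the min; min changes only if 54 < -20.
New min = -20; changed? no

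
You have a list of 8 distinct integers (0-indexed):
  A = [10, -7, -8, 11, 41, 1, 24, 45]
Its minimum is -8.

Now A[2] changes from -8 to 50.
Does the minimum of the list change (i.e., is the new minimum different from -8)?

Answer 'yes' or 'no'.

Answer: yes

Derivation:
Old min = -8
Change: A[2] -8 -> 50
Changed element was the min; new min must be rechecked.
New min = -7; changed? yes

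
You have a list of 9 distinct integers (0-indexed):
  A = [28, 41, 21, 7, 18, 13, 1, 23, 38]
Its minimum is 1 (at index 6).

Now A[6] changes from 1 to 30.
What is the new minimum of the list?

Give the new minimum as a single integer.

Answer: 7

Derivation:
Old min = 1 (at index 6)
Change: A[6] 1 -> 30
Changed element WAS the min. Need to check: is 30 still <= all others?
  Min of remaining elements: 7
  New min = min(30, 7) = 7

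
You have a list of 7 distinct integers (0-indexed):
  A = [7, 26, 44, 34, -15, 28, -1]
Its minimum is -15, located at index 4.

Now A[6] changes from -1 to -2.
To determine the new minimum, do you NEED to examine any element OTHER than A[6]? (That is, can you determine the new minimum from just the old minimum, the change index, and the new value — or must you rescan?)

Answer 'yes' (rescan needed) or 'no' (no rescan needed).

Old min = -15 at index 4
Change at index 6: -1 -> -2
Index 6 was NOT the min. New min = min(-15, -2). No rescan of other elements needed.
Needs rescan: no

Answer: no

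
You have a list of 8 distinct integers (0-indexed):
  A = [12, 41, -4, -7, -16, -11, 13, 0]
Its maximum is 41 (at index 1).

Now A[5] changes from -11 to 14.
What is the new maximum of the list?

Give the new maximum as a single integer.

Old max = 41 (at index 1)
Change: A[5] -11 -> 14
Changed element was NOT the old max.
  New max = max(old_max, new_val) = max(41, 14) = 41

Answer: 41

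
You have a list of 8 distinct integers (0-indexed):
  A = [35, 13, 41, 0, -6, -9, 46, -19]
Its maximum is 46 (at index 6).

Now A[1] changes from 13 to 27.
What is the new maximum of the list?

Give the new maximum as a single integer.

Answer: 46

Derivation:
Old max = 46 (at index 6)
Change: A[1] 13 -> 27
Changed element was NOT the old max.
  New max = max(old_max, new_val) = max(46, 27) = 46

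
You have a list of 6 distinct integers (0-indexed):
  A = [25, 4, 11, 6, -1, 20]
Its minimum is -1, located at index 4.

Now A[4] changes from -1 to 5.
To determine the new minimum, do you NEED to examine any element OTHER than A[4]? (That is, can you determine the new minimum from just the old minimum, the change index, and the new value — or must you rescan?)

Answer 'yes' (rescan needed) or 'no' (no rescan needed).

Old min = -1 at index 4
Change at index 4: -1 -> 5
Index 4 WAS the min and new value 5 > old min -1. Must rescan other elements to find the new min.
Needs rescan: yes

Answer: yes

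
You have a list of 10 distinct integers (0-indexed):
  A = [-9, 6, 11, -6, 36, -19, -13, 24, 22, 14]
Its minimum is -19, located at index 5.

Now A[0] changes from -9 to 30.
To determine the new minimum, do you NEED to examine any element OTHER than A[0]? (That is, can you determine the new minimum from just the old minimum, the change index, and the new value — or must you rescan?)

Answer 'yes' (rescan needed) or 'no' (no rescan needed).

Answer: no

Derivation:
Old min = -19 at index 5
Change at index 0: -9 -> 30
Index 0 was NOT the min. New min = min(-19, 30). No rescan of other elements needed.
Needs rescan: no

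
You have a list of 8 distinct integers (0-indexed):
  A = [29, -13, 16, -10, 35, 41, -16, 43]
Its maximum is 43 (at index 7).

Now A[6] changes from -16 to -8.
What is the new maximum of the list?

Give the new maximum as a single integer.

Answer: 43

Derivation:
Old max = 43 (at index 7)
Change: A[6] -16 -> -8
Changed element was NOT the old max.
  New max = max(old_max, new_val) = max(43, -8) = 43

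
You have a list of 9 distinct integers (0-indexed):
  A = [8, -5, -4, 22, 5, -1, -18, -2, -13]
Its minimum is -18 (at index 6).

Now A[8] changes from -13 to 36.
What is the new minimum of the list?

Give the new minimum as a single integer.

Answer: -18

Derivation:
Old min = -18 (at index 6)
Change: A[8] -13 -> 36
Changed element was NOT the old min.
  New min = min(old_min, new_val) = min(-18, 36) = -18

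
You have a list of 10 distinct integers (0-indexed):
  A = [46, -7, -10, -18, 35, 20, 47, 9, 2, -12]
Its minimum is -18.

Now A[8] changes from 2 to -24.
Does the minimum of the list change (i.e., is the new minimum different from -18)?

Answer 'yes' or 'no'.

Old min = -18
Change: A[8] 2 -> -24
Changed element was NOT the min; min changes only if -24 < -18.
New min = -24; changed? yes

Answer: yes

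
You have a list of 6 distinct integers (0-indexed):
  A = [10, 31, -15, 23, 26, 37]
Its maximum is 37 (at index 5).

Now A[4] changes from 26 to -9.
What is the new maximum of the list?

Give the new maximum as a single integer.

Old max = 37 (at index 5)
Change: A[4] 26 -> -9
Changed element was NOT the old max.
  New max = max(old_max, new_val) = max(37, -9) = 37

Answer: 37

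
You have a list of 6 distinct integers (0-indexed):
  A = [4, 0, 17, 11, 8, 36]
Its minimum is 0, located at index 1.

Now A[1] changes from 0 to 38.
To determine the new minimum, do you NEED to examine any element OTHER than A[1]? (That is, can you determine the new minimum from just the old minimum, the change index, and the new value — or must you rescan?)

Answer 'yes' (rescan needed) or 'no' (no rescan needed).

Old min = 0 at index 1
Change at index 1: 0 -> 38
Index 1 WAS the min and new value 38 > old min 0. Must rescan other elements to find the new min.
Needs rescan: yes

Answer: yes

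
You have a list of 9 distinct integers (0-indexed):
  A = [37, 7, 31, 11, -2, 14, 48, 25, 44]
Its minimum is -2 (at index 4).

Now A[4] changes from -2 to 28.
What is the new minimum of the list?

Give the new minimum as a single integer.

Answer: 7

Derivation:
Old min = -2 (at index 4)
Change: A[4] -2 -> 28
Changed element WAS the min. Need to check: is 28 still <= all others?
  Min of remaining elements: 7
  New min = min(28, 7) = 7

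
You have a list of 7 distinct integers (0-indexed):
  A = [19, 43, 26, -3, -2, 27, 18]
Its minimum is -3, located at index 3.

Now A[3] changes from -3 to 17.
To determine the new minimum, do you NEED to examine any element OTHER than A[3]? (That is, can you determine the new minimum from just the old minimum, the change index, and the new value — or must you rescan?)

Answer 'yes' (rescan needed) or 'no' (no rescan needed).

Answer: yes

Derivation:
Old min = -3 at index 3
Change at index 3: -3 -> 17
Index 3 WAS the min and new value 17 > old min -3. Must rescan other elements to find the new min.
Needs rescan: yes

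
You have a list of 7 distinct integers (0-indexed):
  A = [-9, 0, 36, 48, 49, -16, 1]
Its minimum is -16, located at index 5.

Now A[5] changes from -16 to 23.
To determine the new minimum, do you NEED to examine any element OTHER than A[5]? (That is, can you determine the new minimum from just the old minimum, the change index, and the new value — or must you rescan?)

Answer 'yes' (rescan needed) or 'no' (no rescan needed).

Answer: yes

Derivation:
Old min = -16 at index 5
Change at index 5: -16 -> 23
Index 5 WAS the min and new value 23 > old min -16. Must rescan other elements to find the new min.
Needs rescan: yes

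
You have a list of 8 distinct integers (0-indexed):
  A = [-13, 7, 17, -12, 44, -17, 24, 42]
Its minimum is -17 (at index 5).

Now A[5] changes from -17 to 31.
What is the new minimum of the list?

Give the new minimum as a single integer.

Answer: -13

Derivation:
Old min = -17 (at index 5)
Change: A[5] -17 -> 31
Changed element WAS the min. Need to check: is 31 still <= all others?
  Min of remaining elements: -13
  New min = min(31, -13) = -13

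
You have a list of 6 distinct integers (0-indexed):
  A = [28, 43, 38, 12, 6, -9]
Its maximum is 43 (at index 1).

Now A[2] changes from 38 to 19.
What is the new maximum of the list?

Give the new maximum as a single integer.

Old max = 43 (at index 1)
Change: A[2] 38 -> 19
Changed element was NOT the old max.
  New max = max(old_max, new_val) = max(43, 19) = 43

Answer: 43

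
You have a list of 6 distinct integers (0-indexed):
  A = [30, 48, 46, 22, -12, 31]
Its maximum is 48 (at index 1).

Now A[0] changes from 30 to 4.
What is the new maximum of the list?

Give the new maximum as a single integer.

Answer: 48

Derivation:
Old max = 48 (at index 1)
Change: A[0] 30 -> 4
Changed element was NOT the old max.
  New max = max(old_max, new_val) = max(48, 4) = 48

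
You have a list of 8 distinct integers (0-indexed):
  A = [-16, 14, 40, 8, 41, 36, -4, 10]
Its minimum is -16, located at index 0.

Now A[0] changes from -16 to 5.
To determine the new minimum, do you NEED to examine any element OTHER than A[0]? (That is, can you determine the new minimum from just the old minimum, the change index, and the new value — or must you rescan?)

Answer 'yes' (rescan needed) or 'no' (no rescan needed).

Answer: yes

Derivation:
Old min = -16 at index 0
Change at index 0: -16 -> 5
Index 0 WAS the min and new value 5 > old min -16. Must rescan other elements to find the new min.
Needs rescan: yes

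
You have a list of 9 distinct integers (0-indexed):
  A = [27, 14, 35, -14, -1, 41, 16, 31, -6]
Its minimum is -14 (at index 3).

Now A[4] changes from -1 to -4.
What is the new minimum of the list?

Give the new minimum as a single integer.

Answer: -14

Derivation:
Old min = -14 (at index 3)
Change: A[4] -1 -> -4
Changed element was NOT the old min.
  New min = min(old_min, new_val) = min(-14, -4) = -14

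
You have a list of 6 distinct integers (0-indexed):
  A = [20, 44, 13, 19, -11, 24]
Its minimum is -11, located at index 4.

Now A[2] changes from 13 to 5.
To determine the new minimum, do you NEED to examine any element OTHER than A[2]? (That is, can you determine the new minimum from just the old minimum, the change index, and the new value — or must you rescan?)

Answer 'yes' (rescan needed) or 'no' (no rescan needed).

Old min = -11 at index 4
Change at index 2: 13 -> 5
Index 2 was NOT the min. New min = min(-11, 5). No rescan of other elements needed.
Needs rescan: no

Answer: no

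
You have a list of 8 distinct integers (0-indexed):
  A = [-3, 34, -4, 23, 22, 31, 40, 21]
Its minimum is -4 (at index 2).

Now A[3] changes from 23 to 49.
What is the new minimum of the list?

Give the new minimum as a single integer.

Answer: -4

Derivation:
Old min = -4 (at index 2)
Change: A[3] 23 -> 49
Changed element was NOT the old min.
  New min = min(old_min, new_val) = min(-4, 49) = -4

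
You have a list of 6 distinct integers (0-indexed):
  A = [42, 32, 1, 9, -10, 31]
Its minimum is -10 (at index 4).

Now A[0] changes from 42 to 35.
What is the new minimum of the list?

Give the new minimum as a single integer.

Old min = -10 (at index 4)
Change: A[0] 42 -> 35
Changed element was NOT the old min.
  New min = min(old_min, new_val) = min(-10, 35) = -10

Answer: -10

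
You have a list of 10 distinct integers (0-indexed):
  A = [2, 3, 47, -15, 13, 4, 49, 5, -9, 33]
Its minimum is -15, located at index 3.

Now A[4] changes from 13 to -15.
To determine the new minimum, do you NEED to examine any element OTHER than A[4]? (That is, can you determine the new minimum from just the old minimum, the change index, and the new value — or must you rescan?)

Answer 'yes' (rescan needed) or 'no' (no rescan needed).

Old min = -15 at index 3
Change at index 4: 13 -> -15
Index 4 was NOT the min. New min = min(-15, -15). No rescan of other elements needed.
Needs rescan: no

Answer: no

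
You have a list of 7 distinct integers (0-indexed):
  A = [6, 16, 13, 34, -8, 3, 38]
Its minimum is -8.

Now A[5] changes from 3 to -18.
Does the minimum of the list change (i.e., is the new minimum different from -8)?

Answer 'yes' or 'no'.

Old min = -8
Change: A[5] 3 -> -18
Changed element was NOT the min; min changes only if -18 < -8.
New min = -18; changed? yes

Answer: yes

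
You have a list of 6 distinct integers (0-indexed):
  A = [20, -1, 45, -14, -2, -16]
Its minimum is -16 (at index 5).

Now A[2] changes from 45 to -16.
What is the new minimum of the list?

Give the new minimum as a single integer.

Answer: -16

Derivation:
Old min = -16 (at index 5)
Change: A[2] 45 -> -16
Changed element was NOT the old min.
  New min = min(old_min, new_val) = min(-16, -16) = -16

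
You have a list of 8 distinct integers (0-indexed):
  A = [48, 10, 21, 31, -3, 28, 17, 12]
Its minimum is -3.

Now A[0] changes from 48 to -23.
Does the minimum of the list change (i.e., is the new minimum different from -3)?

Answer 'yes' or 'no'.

Answer: yes

Derivation:
Old min = -3
Change: A[0] 48 -> -23
Changed element was NOT the min; min changes only if -23 < -3.
New min = -23; changed? yes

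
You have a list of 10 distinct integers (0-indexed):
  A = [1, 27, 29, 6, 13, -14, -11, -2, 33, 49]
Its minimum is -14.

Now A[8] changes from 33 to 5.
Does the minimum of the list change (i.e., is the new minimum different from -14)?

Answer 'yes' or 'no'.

Answer: no

Derivation:
Old min = -14
Change: A[8] 33 -> 5
Changed element was NOT the min; min changes only if 5 < -14.
New min = -14; changed? no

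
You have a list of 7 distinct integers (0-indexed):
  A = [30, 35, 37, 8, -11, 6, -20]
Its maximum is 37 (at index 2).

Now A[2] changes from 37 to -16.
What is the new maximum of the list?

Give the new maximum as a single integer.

Answer: 35

Derivation:
Old max = 37 (at index 2)
Change: A[2] 37 -> -16
Changed element WAS the max -> may need rescan.
  Max of remaining elements: 35
  New max = max(-16, 35) = 35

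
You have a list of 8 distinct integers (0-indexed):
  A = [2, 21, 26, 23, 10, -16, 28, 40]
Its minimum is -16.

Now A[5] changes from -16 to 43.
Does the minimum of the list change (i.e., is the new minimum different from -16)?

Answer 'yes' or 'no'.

Old min = -16
Change: A[5] -16 -> 43
Changed element was the min; new min must be rechecked.
New min = 2; changed? yes

Answer: yes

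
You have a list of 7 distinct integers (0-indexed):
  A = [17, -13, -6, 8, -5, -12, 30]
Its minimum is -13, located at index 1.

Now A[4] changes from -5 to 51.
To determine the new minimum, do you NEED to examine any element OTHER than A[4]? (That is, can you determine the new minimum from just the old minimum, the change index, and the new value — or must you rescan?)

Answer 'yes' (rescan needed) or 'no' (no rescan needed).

Answer: no

Derivation:
Old min = -13 at index 1
Change at index 4: -5 -> 51
Index 4 was NOT the min. New min = min(-13, 51). No rescan of other elements needed.
Needs rescan: no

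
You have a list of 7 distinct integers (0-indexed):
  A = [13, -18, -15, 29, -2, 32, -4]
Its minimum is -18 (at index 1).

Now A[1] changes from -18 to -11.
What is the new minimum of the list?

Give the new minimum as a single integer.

Old min = -18 (at index 1)
Change: A[1] -18 -> -11
Changed element WAS the min. Need to check: is -11 still <= all others?
  Min of remaining elements: -15
  New min = min(-11, -15) = -15

Answer: -15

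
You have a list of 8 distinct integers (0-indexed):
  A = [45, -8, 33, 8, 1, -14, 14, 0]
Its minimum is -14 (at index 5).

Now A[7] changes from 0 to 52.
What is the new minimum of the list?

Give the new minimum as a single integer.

Answer: -14

Derivation:
Old min = -14 (at index 5)
Change: A[7] 0 -> 52
Changed element was NOT the old min.
  New min = min(old_min, new_val) = min(-14, 52) = -14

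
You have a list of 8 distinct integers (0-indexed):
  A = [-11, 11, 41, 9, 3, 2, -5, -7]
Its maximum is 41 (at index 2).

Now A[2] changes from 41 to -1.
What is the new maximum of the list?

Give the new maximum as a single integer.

Old max = 41 (at index 2)
Change: A[2] 41 -> -1
Changed element WAS the max -> may need rescan.
  Max of remaining elements: 11
  New max = max(-1, 11) = 11

Answer: 11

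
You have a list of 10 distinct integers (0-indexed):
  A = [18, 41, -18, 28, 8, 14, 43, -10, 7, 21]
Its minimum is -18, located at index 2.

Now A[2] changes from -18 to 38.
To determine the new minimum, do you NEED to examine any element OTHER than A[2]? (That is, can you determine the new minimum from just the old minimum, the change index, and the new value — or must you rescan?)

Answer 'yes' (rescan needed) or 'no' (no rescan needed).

Old min = -18 at index 2
Change at index 2: -18 -> 38
Index 2 WAS the min and new value 38 > old min -18. Must rescan other elements to find the new min.
Needs rescan: yes

Answer: yes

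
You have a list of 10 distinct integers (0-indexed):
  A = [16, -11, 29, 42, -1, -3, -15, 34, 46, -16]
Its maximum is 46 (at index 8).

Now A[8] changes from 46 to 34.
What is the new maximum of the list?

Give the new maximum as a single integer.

Answer: 42

Derivation:
Old max = 46 (at index 8)
Change: A[8] 46 -> 34
Changed element WAS the max -> may need rescan.
  Max of remaining elements: 42
  New max = max(34, 42) = 42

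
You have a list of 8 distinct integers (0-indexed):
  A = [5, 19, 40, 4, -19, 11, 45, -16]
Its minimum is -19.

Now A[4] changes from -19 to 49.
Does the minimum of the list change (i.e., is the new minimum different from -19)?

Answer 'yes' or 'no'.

Old min = -19
Change: A[4] -19 -> 49
Changed element was the min; new min must be rechecked.
New min = -16; changed? yes

Answer: yes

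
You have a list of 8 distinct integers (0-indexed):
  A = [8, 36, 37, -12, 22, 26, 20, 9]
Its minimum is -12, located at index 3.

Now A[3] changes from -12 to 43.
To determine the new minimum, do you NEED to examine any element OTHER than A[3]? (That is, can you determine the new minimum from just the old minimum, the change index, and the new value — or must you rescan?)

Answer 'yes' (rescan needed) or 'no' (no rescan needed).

Answer: yes

Derivation:
Old min = -12 at index 3
Change at index 3: -12 -> 43
Index 3 WAS the min and new value 43 > old min -12. Must rescan other elements to find the new min.
Needs rescan: yes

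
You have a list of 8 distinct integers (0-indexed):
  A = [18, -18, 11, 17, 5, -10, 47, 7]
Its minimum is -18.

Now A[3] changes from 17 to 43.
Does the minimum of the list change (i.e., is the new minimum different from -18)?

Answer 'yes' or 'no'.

Answer: no

Derivation:
Old min = -18
Change: A[3] 17 -> 43
Changed element was NOT the min; min changes only if 43 < -18.
New min = -18; changed? no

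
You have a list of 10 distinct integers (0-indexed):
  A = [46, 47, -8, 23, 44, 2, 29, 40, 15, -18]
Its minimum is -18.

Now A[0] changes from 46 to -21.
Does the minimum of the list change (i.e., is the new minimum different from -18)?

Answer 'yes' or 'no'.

Answer: yes

Derivation:
Old min = -18
Change: A[0] 46 -> -21
Changed element was NOT the min; min changes only if -21 < -18.
New min = -21; changed? yes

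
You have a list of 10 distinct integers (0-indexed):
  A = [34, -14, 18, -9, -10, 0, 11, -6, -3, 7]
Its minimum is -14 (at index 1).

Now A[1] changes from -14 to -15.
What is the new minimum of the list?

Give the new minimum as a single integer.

Answer: -15

Derivation:
Old min = -14 (at index 1)
Change: A[1] -14 -> -15
Changed element WAS the min. Need to check: is -15 still <= all others?
  Min of remaining elements: -10
  New min = min(-15, -10) = -15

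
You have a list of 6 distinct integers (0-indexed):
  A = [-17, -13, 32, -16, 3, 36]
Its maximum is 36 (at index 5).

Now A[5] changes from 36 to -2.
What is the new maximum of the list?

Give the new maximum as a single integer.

Old max = 36 (at index 5)
Change: A[5] 36 -> -2
Changed element WAS the max -> may need rescan.
  Max of remaining elements: 32
  New max = max(-2, 32) = 32

Answer: 32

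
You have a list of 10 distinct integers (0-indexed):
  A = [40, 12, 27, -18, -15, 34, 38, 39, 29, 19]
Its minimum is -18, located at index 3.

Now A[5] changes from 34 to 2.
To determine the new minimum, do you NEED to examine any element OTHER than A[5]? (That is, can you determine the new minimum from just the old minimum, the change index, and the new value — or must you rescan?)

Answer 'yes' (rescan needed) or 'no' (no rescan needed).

Answer: no

Derivation:
Old min = -18 at index 3
Change at index 5: 34 -> 2
Index 5 was NOT the min. New min = min(-18, 2). No rescan of other elements needed.
Needs rescan: no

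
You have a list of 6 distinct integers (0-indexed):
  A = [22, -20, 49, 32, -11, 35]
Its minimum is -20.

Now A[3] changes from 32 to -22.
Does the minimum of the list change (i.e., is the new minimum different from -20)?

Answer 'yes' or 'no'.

Answer: yes

Derivation:
Old min = -20
Change: A[3] 32 -> -22
Changed element was NOT the min; min changes only if -22 < -20.
New min = -22; changed? yes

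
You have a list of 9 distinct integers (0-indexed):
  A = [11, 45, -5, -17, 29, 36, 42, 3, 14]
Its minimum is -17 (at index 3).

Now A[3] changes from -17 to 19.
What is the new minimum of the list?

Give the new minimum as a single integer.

Old min = -17 (at index 3)
Change: A[3] -17 -> 19
Changed element WAS the min. Need to check: is 19 still <= all others?
  Min of remaining elements: -5
  New min = min(19, -5) = -5

Answer: -5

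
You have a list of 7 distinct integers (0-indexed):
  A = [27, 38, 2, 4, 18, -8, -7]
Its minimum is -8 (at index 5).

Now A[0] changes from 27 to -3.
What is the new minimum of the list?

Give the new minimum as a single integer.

Old min = -8 (at index 5)
Change: A[0] 27 -> -3
Changed element was NOT the old min.
  New min = min(old_min, new_val) = min(-8, -3) = -8

Answer: -8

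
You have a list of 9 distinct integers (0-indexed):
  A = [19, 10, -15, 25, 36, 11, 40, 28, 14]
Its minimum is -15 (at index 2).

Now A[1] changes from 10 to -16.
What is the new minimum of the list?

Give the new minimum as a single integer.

Old min = -15 (at index 2)
Change: A[1] 10 -> -16
Changed element was NOT the old min.
  New min = min(old_min, new_val) = min(-15, -16) = -16

Answer: -16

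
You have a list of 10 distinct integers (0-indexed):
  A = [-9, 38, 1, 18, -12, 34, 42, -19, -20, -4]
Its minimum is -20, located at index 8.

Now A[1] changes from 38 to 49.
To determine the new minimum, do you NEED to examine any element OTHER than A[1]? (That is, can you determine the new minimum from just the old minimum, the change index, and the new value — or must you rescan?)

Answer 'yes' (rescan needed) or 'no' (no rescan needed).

Answer: no

Derivation:
Old min = -20 at index 8
Change at index 1: 38 -> 49
Index 1 was NOT the min. New min = min(-20, 49). No rescan of other elements needed.
Needs rescan: no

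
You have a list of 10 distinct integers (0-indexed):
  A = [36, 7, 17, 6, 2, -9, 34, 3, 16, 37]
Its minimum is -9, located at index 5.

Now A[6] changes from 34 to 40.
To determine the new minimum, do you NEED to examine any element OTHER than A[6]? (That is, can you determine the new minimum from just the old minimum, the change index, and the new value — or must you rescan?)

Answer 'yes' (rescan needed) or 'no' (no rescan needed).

Answer: no

Derivation:
Old min = -9 at index 5
Change at index 6: 34 -> 40
Index 6 was NOT the min. New min = min(-9, 40). No rescan of other elements needed.
Needs rescan: no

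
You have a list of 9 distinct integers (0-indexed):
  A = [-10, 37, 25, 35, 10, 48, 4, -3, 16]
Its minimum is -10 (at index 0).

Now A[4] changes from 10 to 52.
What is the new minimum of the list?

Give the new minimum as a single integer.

Answer: -10

Derivation:
Old min = -10 (at index 0)
Change: A[4] 10 -> 52
Changed element was NOT the old min.
  New min = min(old_min, new_val) = min(-10, 52) = -10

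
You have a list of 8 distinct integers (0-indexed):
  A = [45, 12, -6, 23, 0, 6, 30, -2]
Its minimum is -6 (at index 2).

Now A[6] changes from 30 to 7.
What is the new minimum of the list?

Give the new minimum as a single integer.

Old min = -6 (at index 2)
Change: A[6] 30 -> 7
Changed element was NOT the old min.
  New min = min(old_min, new_val) = min(-6, 7) = -6

Answer: -6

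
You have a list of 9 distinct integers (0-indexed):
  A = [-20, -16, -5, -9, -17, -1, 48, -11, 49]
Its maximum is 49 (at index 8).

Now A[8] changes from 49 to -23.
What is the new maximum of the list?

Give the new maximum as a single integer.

Answer: 48

Derivation:
Old max = 49 (at index 8)
Change: A[8] 49 -> -23
Changed element WAS the max -> may need rescan.
  Max of remaining elements: 48
  New max = max(-23, 48) = 48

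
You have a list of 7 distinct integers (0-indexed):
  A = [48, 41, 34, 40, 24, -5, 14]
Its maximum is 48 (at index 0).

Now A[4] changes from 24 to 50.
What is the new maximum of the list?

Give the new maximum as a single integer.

Answer: 50

Derivation:
Old max = 48 (at index 0)
Change: A[4] 24 -> 50
Changed element was NOT the old max.
  New max = max(old_max, new_val) = max(48, 50) = 50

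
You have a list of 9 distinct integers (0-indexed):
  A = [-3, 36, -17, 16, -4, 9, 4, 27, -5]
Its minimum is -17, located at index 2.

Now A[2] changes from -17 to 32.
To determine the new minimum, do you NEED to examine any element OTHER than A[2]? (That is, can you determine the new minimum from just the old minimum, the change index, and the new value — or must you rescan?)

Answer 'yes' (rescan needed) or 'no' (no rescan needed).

Answer: yes

Derivation:
Old min = -17 at index 2
Change at index 2: -17 -> 32
Index 2 WAS the min and new value 32 > old min -17. Must rescan other elements to find the new min.
Needs rescan: yes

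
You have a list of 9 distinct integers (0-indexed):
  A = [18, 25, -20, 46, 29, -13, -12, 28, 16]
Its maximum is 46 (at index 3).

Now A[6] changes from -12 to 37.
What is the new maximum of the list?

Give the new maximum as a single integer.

Answer: 46

Derivation:
Old max = 46 (at index 3)
Change: A[6] -12 -> 37
Changed element was NOT the old max.
  New max = max(old_max, new_val) = max(46, 37) = 46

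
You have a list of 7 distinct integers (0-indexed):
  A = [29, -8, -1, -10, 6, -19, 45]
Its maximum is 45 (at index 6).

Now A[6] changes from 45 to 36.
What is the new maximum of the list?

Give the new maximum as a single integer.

Old max = 45 (at index 6)
Change: A[6] 45 -> 36
Changed element WAS the max -> may need rescan.
  Max of remaining elements: 29
  New max = max(36, 29) = 36

Answer: 36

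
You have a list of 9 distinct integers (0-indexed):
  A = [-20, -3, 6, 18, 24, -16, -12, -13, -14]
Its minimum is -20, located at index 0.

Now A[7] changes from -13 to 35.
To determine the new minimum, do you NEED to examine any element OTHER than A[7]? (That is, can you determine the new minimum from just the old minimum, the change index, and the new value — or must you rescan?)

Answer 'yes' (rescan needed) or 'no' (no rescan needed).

Old min = -20 at index 0
Change at index 7: -13 -> 35
Index 7 was NOT the min. New min = min(-20, 35). No rescan of other elements needed.
Needs rescan: no

Answer: no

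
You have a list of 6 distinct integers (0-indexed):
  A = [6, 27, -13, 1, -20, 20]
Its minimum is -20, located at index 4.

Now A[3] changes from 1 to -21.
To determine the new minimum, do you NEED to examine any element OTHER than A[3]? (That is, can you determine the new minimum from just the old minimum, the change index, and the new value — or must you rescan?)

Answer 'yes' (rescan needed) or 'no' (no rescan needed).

Answer: no

Derivation:
Old min = -20 at index 4
Change at index 3: 1 -> -21
Index 3 was NOT the min. New min = min(-20, -21). No rescan of other elements needed.
Needs rescan: no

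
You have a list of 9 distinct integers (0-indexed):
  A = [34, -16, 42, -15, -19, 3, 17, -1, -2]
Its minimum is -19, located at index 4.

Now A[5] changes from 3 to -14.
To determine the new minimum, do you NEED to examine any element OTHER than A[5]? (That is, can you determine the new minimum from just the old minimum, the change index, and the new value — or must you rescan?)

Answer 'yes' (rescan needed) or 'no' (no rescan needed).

Old min = -19 at index 4
Change at index 5: 3 -> -14
Index 5 was NOT the min. New min = min(-19, -14). No rescan of other elements needed.
Needs rescan: no

Answer: no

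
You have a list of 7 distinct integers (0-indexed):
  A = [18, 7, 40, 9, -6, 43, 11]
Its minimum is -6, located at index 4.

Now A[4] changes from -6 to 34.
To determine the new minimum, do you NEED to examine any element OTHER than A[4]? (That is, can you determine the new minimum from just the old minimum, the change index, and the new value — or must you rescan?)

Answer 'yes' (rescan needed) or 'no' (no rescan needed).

Old min = -6 at index 4
Change at index 4: -6 -> 34
Index 4 WAS the min and new value 34 > old min -6. Must rescan other elements to find the new min.
Needs rescan: yes

Answer: yes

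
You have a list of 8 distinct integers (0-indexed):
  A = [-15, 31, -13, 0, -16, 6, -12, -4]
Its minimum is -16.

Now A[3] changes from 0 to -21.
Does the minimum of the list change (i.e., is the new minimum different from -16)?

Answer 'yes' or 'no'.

Answer: yes

Derivation:
Old min = -16
Change: A[3] 0 -> -21
Changed element was NOT the min; min changes only if -21 < -16.
New min = -21; changed? yes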